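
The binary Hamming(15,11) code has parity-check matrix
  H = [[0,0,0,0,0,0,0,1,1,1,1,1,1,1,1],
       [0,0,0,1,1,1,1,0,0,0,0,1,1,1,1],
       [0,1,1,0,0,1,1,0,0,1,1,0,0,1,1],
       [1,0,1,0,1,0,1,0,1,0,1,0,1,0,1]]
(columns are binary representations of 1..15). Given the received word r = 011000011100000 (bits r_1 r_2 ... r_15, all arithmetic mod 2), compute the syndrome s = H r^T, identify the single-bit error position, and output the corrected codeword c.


s = (1, 0, 1, 0)^T, error position = 10, corrected codeword c = 011000011000000

Compute s = H r^T mod 2 one row at a time:
  s_1 = 1 + 1 + 1 + 0 + 0 + 0 + 0 + 0 = 3 ≡ 1 (mod 2).
  s_2 = 0 + 0 + 0 + 0 + 0 + 0 + 0 + 0 = 0 ≡ 0 (mod 2).
  s_3 = 1 + 1 + 0 + 0 + 1 + 0 + 0 + 0 = 3 ≡ 1 (mod 2).
  s_4 = 0 + 1 + 0 + 0 + 1 + 0 + 0 + 0 = 2 ≡ 0 (mod 2).
s = (1, 0, 1, 0)^T — this equals column 10 of H (binary 1010), so error is at position 10.
Correct: flip bit 10 of r = 011000011100000 to get c = 011000011000000.


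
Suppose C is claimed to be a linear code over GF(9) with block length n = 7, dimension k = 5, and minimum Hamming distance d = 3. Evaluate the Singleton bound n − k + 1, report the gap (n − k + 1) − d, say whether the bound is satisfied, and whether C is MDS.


Singleton RHS = n − k + 1 = 3, slack = 0, bound satisfied, MDS.

Singleton bound: d ≤ n − k + 1.
Here n = 7, k = 5, so n − k + 1 = 3.
Given d = 3, check d ≤ 3: YES.
Slack = (n − k + 1) − d = 0.
The code is MDS (slack = 0).
Description: the claimed parameters are [7, 5, 3]_9; such a code would be MDS (meets Singleton bound).


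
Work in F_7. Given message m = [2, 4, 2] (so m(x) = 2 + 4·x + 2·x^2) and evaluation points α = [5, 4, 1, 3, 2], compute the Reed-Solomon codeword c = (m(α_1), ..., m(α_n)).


c = [2, 1, 1, 4, 4]

Message polynomial: m(x) = 2 + 4·x + 2·x^2 (mod 7).
For each evaluation point α_i, compute m(α_i) mod 7:
  α_1 = 5: Horner steps 2 → 0 → 2, so m(5) = 2.
  α_2 = 4: Horner steps 2 → 5 → 1, so m(4) = 1.
  α_3 = 1: Horner steps 2 → 6 → 1, so m(1) = 1.
  α_4 = 3: Horner steps 2 → 3 → 4, so m(3) = 4.
  α_5 = 2: Horner steps 2 → 1 → 4, so m(2) = 4.
Codeword c = [2, 1, 1, 4, 4] ∈ F_7^5.


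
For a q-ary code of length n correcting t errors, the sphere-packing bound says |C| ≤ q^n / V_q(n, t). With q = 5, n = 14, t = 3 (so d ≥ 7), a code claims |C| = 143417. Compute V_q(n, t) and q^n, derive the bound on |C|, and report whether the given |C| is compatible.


V_q(n, t) = 24809, q^n = 6103515625, Hamming bound = 246020, |C| = 143417 ≤ bound (satisfied).

Step 1: Compute V_q(n, t) = Σ_{j=0}^3 C(n, j) (q−1)^j.
  j = 0: C(14,0)·(4)^0 = 1·1 = 1.
  j = 1: C(14,1)·(4)^1 = 14·4 = 56.
  j = 2: C(14,2)·(4)^2 = 91·16 = 1456.
  j = 3: C(14,3)·(4)^3 = 364·64 = 23296.
  V_q(n, t) = 1 + 56 + 1456 + 23296 = 24809.
Step 2: q^n = 5^14 = 6103515625.
Step 3: Hamming bound ⌊q^n / V_q(n,t)⌋ = ⌊6103515625/24809⌋ = 246020.
Step 4: Compare |C| = 143417 to 246020: satisfied.
The claimed |C| lies below the Hamming bound.


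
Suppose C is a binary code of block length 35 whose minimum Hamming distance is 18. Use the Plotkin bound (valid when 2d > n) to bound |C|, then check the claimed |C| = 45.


Plotkin bound M ≤ 36; given |C| = 45 > bound (violated).

Check applicability: 2d = 36, n = 35.
2d − n = 1 > 0, so Plotkin applies.
Compute d/(2d−n) = 18/1 ≈ 18.0000.
⌊d/(2d−n)⌋ = 18.
Plotkin bound: M ≤ 2·18 = 36.
Given |C| = 45, check: VIOLATED.
This |C| is above the Plotkin bound, so no binary code with n = 35, d = 18 and 45 codewords exists.


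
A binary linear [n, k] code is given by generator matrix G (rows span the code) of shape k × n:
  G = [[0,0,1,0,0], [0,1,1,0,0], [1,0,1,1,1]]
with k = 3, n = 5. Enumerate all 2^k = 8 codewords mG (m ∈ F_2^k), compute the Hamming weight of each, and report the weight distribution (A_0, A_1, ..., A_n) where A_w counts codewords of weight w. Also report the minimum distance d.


Weight distribution: A_0 = 1, A_1 = 2, A_2 = 1, A_3 = 1, A_4 = 2, A_5 = 1. Minimum distance d = 1.

Enumerate all 2^3 = 8 messages m ∈ F_2^3.
For each, compute codeword c = mG in F_2^5, then tally its weight.
  m = 000 → c = 00000, weight = 0.
  m = 100 → c = 00100, weight = 1.
  m = 010 → c = 01100, weight = 2.
  m = 110 → c = 01000, weight = 1.
  m = 001 → c = 10111, weight = 4.
  m = 101 → c = 10011, weight = 3.
  m = 011 → c = 11011, weight = 4.
  m = 111 → c = 11111, weight = 5.
Tally weights:
  weight 0: 1 codewords.
  weight 1: 2 codewords.
  weight 2: 1 codewords.
  weight 3: 1 codewords.
  weight 4: 2 codewords.
  weight 5: 1 codewords.
Minimum distance d = smallest w > 0 with A_w > 0 = 1.
Sanity: Σ A_w = 8 = 2^3 = 8 ✓.


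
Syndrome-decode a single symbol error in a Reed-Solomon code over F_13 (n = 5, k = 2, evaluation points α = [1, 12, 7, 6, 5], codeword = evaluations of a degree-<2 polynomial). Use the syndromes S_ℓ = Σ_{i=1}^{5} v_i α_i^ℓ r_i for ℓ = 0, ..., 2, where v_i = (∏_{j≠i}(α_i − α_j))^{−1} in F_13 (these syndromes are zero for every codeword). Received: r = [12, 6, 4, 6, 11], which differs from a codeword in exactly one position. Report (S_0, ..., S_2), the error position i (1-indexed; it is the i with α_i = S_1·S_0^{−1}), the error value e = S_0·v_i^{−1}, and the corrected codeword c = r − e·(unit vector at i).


S = (11, 1, 6), error at position 4, error magnitude e = 5, c = [12, 6, 4, 1, 11].

Step 1: column multipliers v_i = (∏_{j≠i}(α_i − α_j))^{−1} mod 13.
  i = 1 (α = 1): (1−12)(1−7)(1−6)(1−5) = (−11)·(−6)·(−5)·(−4) = 1320 ≡ 7, so v_1 = 7^{−1} = 2 (mod 13).
  i = 2 (α = 12): (12−1)(12−7)(12−6)(12−5) = 11·5·6·7 = 2310 ≡ 9, so v_2 = 9^{−1} = 3 (mod 13).
  i = 3 (α = 7): (7−1)(7−12)(7−6)(7−5) = 6·(−5)·1·2 = −60 ≡ 5, so v_3 = 5^{−1} = 8 (mod 13).
  i = 4 (α = 6): (6−1)(6−12)(6−7)(6−5) = 5·(−6)·(−1)·1 = 30 ≡ 4, so v_4 = 4^{−1} = 10 (mod 13).
  i = 5 (α = 5): (5−1)(5−12)(5−7)(5−6) = 4·(−7)·(−2)·(−1) = −56 ≡ 9, so v_5 = 9^{−1} = 3 (mod 13).
  v = [2, 3, 8, 10, 3].
Step 2: syndromes of r = [12, 6, 4, 6, 11] (all sums mod 13).
  S_0 = Σ v_i r_i = 2·12 + 3·6 + 8·4 + 10·6 + 3·11 = 167 ≡ 11.
  S_1 = Σ v_i α_i r_i = 2·1·12 + 3·12·6 + 8·7·4 + 10·6·6 + 3·5·11 = 989 ≡ 1.
  α_i^2 mod 13 = [1, 1, 10, 10, 12].
  S_2 = Σ v_i α_i^2 r_i = 2·1·12 + 3·1·6 + 8·10·4 + 10·10·6 + 3·12·11 = 1358 ≡ 6.
  S = (11, 1, 6) ≠ 0, so r is not a codeword (an error is present).
Step 3: locate the error. For a single error e at position i, S_ℓ = v_i·e·α_i^ℓ, so α_err = S_1/S_0.
  S_0^{−1} = 11^{−1} = 6 (mod 13), so α_err = 1·6 = 6 ≡ 6 = α_4. Error position i = 4.
  Consistency check: S_2/S_1 = 6·1 = 6 ≡ 6 = α_err ✓ (single-error assumption holds).
Step 4: error magnitude e = S_0/v_4 = S_0·∏_{j≠4}(α_4 − α_j) = 11·4 = 44 ≡ 5 (mod 13).
Step 5: correct position 4: c_4 = r_4 − e = 6 − 5 ≡ 1 (mod 13). Hence c = [12, 6, 4, 1, 11].
  Check: interpolating c through the α_i gives m(x) = 9 + 3·x (degree < 2) with m(α_i) = c_i for every i, so c is indeed a codeword.


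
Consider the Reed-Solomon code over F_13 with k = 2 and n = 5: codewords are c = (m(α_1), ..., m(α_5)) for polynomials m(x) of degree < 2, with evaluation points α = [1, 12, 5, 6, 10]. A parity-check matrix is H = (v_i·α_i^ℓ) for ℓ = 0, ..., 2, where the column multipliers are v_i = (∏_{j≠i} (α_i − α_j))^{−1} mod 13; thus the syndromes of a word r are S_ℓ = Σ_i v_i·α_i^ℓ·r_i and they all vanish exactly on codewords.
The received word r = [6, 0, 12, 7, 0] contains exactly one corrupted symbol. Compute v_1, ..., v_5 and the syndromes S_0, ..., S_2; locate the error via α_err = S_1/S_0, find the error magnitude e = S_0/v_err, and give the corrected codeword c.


S = (10, 3, 10), error at position 2, error magnitude e = 10, c = [6, 3, 12, 7, 0].

Step 1: column multipliers v_i = (∏_{j≠i}(α_i − α_j))^{−1} mod 13.
  i = 1 (α = 1): (1−12)(1−5)(1−6)(1−10) = (−11)·(−4)·(−5)·(−9) = 1980 ≡ 4, so v_1 = 4^{−1} = 10 (mod 13).
  i = 2 (α = 12): (12−1)(12−5)(12−6)(12−10) = 11·7·6·2 = 924 ≡ 1, so v_2 = 1^{−1} = 1 (mod 13).
  i = 3 (α = 5): (5−1)(5−12)(5−6)(5−10) = 4·(−7)·(−1)·(−5) = −140 ≡ 3, so v_3 = 3^{−1} = 9 (mod 13).
  i = 4 (α = 6): (6−1)(6−12)(6−5)(6−10) = 5·(−6)·1·(−4) = 120 ≡ 3, so v_4 = 3^{−1} = 9 (mod 13).
  i = 5 (α = 10): (10−1)(10−12)(10−5)(10−6) = 9·(−2)·5·4 = −360 ≡ 4, so v_5 = 4^{−1} = 10 (mod 13).
  v = [10, 1, 9, 9, 10].
Step 2: syndromes of r = [6, 0, 12, 7, 0] (all sums mod 13).
  S_0 = Σ v_i r_i = 10·6 + 1·0 + 9·12 + 9·7 + 10·0 = 231 ≡ 10.
  S_1 = Σ v_i α_i r_i = 10·1·6 + 1·12·0 + 9·5·12 + 9·6·7 + 10·10·0 = 978 ≡ 3.
  α_i^2 mod 13 = [1, 1, 12, 10, 9].
  S_2 = Σ v_i α_i^2 r_i = 10·1·6 + 1·1·0 + 9·12·12 + 9·10·7 + 10·9·0 = 1986 ≡ 10.
  S = (10, 3, 10) ≠ 0, so r is not a codeword (an error is present).
Step 3: locate the error. For a single error e at position i, S_ℓ = v_i·e·α_i^ℓ, so α_err = S_1/S_0.
  S_0^{−1} = 10^{−1} = 4 (mod 13), so α_err = 3·4 = 12 ≡ 12 = α_2. Error position i = 2.
  Consistency check: S_2/S_1 = 10·9 = 90 ≡ 12 = α_err ✓ (single-error assumption holds).
Step 4: error magnitude e = S_0/v_2 = S_0·∏_{j≠2}(α_2 − α_j) = 10·1 = 10 ≡ 10 (mod 13).
Step 5: correct position 2: c_2 = r_2 − e = 0 − 10 ≡ 3 (mod 13). Hence c = [6, 3, 12, 7, 0].
  Check: interpolating c through the α_i gives m(x) = 11 + 8·x (degree < 2) with m(α_i) = c_i for every i, so c is indeed a codeword.


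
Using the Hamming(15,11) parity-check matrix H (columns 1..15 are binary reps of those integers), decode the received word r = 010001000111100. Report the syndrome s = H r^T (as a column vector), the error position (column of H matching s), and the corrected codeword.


s = (0, 1, 0, 0)^T, error position = 4, corrected codeword c = 010101000111100

Compute s = H r^T mod 2 one row at a time:
  s_1 = 0 + 0 + 1 + 1 + 1 + 1 + 0 + 0 = 4 ≡ 0 (mod 2).
  s_2 = 0 + 0 + 1 + 0 + 1 + 1 + 0 + 0 = 3 ≡ 1 (mod 2).
  s_3 = 1 + 0 + 1 + 0 + 1 + 1 + 0 + 0 = 4 ≡ 0 (mod 2).
  s_4 = 0 + 0 + 0 + 0 + 0 + 1 + 1 + 0 = 2 ≡ 0 (mod 2).
s = (0, 1, 0, 0)^T — this equals column 4 of H (binary 0100), so error is at position 4.
Correct: flip bit 4 of r = 010001000111100 to get c = 010101000111100.


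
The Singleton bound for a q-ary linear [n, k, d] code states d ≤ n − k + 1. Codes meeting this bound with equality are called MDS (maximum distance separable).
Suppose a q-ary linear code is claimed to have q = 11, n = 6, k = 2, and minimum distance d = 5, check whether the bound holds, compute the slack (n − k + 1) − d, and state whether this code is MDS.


Singleton RHS = n − k + 1 = 5, slack = 0, bound satisfied, MDS.

Singleton bound: d ≤ n − k + 1.
Here n = 6, k = 2, so n − k + 1 = 5.
Given d = 5, check d ≤ 5: YES.
Slack = (n − k + 1) − d = 0.
The code is MDS (slack = 0).
Description: the claimed parameters are [6, 2, 5]_11; such a code would be MDS (meets Singleton bound).


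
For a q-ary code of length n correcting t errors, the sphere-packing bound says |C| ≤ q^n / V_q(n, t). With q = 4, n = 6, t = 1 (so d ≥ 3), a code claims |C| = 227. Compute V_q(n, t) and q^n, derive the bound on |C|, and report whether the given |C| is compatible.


V_q(n, t) = 19, q^n = 4096, Hamming bound = 215, |C| = 227 > bound (violated).

Step 1: Compute V_q(n, t) = Σ_{j=0}^1 C(n, j) (q−1)^j.
  j = 0: C(6,0)·(3)^0 = 1·1 = 1.
  j = 1: C(6,1)·(3)^1 = 6·3 = 18.
  V_q(n, t) = 1 + 18 = 19.
Step 2: q^n = 4^6 = 4096.
Step 3: Hamming bound ⌊q^n / V_q(n,t)⌋ = ⌊4096/19⌋ = 215.
Step 4: Compare |C| = 227 to 215: violated.
The claimed |C| lies above the Hamming bound, so no 4-ary code of length 6 with d ≥ 3 can have 227 codewords.


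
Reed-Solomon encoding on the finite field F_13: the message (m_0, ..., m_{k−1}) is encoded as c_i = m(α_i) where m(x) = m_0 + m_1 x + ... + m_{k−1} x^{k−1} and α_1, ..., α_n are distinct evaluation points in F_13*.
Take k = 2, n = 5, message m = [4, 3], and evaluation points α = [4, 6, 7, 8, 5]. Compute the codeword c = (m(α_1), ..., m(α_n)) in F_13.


c = [3, 9, 12, 2, 6]

Message polynomial: m(x) = 4 + 3·x (mod 13).
For each evaluation point α_i, compute m(α_i) mod 13:
  α_1 = 4: Horner steps 3 → 3, so m(4) = 3.
  α_2 = 6: Horner steps 3 → 9, so m(6) = 9.
  α_3 = 7: Horner steps 3 → 12, so m(7) = 12.
  α_4 = 8: Horner steps 3 → 2, so m(8) = 2.
  α_5 = 5: Horner steps 3 → 6, so m(5) = 6.
Codeword c = [3, 9, 12, 2, 6] ∈ F_13^5.


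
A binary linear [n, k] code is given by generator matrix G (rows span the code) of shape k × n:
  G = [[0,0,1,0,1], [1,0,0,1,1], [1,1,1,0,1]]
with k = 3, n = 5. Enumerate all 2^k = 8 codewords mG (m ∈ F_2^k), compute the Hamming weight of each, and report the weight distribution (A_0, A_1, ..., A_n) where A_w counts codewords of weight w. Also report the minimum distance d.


Weight distribution: A_0 = 1, A_2 = 2, A_3 = 4, A_4 = 1. Minimum distance d = 2.

Enumerate all 2^3 = 8 messages m ∈ F_2^3.
For each, compute codeword c = mG in F_2^5, then tally its weight.
  m = 000 → c = 00000, weight = 0.
  m = 100 → c = 00101, weight = 2.
  m = 010 → c = 10011, weight = 3.
  m = 110 → c = 10110, weight = 3.
  m = 001 → c = 11101, weight = 4.
  m = 101 → c = 11000, weight = 2.
  m = 011 → c = 01110, weight = 3.
  m = 111 → c = 01011, weight = 3.
Tally weights:
  weight 0: 1 codewords.
  weight 2: 2 codewords.
  weight 3: 4 codewords.
  weight 4: 1 codewords.
Minimum distance d = smallest w > 0 with A_w > 0 = 2.
Sanity: Σ A_w = 8 = 2^3 = 8 ✓.


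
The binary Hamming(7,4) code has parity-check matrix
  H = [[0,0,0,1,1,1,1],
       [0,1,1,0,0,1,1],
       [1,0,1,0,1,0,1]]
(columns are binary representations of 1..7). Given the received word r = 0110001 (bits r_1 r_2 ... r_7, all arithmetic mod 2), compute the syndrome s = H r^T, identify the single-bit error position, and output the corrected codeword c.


s = (1, 1, 0)^T, error position = 6, corrected codeword c = 0110011

Compute s = H r^T mod 2 one row at a time:
  s_1 = 0 + 0 + 0 + 1 = 1 ≡ 1 (mod 2).
  s_2 = 1 + 1 + 0 + 1 = 3 ≡ 1 (mod 2).
  s_3 = 0 + 1 + 0 + 1 = 2 ≡ 0 (mod 2).
s = (1, 1, 0)^T — this equals column 6 of H (binary 110), so error is at position 6.
Correct: flip bit 6 of r = 0110001 to get c = 0110011.


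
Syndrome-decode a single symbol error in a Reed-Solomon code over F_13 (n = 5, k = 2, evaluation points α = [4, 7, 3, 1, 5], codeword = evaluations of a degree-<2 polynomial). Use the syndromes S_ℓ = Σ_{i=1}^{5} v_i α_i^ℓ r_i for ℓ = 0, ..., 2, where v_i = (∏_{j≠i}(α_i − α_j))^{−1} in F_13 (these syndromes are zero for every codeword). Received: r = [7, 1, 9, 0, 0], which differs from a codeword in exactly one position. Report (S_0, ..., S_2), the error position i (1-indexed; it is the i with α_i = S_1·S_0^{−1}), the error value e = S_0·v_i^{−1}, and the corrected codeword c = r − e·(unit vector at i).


S = (6, 4, 7), error at position 5, error magnitude e = 8, c = [7, 1, 9, 0, 5].

Step 1: column multipliers v_i = (∏_{j≠i}(α_i − α_j))^{−1} mod 13.
  i = 1 (α = 4): (4−7)(4−3)(4−1)(4−5) = (−3)·1·3·(−1) = 9 ≡ 9, so v_1 = 9^{−1} = 3 (mod 13).
  i = 2 (α = 7): (7−4)(7−3)(7−1)(7−5) = 3·4·6·2 = 144 ≡ 1, so v_2 = 1^{−1} = 1 (mod 13).
  i = 3 (α = 3): (3−4)(3−7)(3−1)(3−5) = (−1)·(−4)·2·(−2) = −16 ≡ 10, so v_3 = 10^{−1} = 4 (mod 13).
  i = 4 (α = 1): (1−4)(1−7)(1−3)(1−5) = (−3)·(−6)·(−2)·(−4) = 144 ≡ 1, so v_4 = 1^{−1} = 1 (mod 13).
  i = 5 (α = 5): (5−4)(5−7)(5−3)(5−1) = 1·(−2)·2·4 = −16 ≡ 10, so v_5 = 10^{−1} = 4 (mod 13).
  v = [3, 1, 4, 1, 4].
Step 2: syndromes of r = [7, 1, 9, 0, 0] (all sums mod 13).
  S_0 = Σ v_i r_i = 3·7 + 1·1 + 4·9 + 1·0 + 4·0 = 58 ≡ 6.
  S_1 = Σ v_i α_i r_i = 3·4·7 + 1·7·1 + 4·3·9 + 1·1·0 + 4·5·0 = 199 ≡ 4.
  α_i^2 mod 13 = [3, 10, 9, 1, 12].
  S_2 = Σ v_i α_i^2 r_i = 3·3·7 + 1·10·1 + 4·9·9 + 1·1·0 + 4·12·0 = 397 ≡ 7.
  S = (6, 4, 7) ≠ 0, so r is not a codeword (an error is present).
Step 3: locate the error. For a single error e at position i, S_ℓ = v_i·e·α_i^ℓ, so α_err = S_1/S_0.
  S_0^{−1} = 6^{−1} = 11 (mod 13), so α_err = 4·11 = 44 ≡ 5 = α_5. Error position i = 5.
  Consistency check: S_2/S_1 = 7·10 = 70 ≡ 5 = α_err ✓ (single-error assumption holds).
Step 4: error magnitude e = S_0/v_5 = S_0·∏_{j≠5}(α_5 − α_j) = 6·10 = 60 ≡ 8 (mod 13).
Step 5: correct position 5: c_5 = r_5 − e = 0 − 8 ≡ 5 (mod 13). Hence c = [7, 1, 9, 0, 5].
  Check: interpolating c through the α_i gives m(x) = 2 + 11·x (degree < 2) with m(α_i) = c_i for every i, so c is indeed a codeword.


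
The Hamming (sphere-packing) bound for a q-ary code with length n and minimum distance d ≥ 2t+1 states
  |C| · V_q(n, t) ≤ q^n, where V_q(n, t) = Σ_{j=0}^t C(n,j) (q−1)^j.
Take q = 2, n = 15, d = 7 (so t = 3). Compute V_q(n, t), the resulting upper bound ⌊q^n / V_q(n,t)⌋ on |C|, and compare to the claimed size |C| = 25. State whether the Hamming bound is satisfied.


V_q(n, t) = 576, q^n = 32768, Hamming bound = 56, |C| = 25 ≤ bound (satisfied).

Step 1: Compute V_q(n, t) = Σ_{j=0}^3 C(n, j) (q−1)^j.
  j = 0: C(15,0)·(1)^0 = 1·1 = 1.
  j = 1: C(15,1)·(1)^1 = 15·1 = 15.
  j = 2: C(15,2)·(1)^2 = 105·1 = 105.
  j = 3: C(15,3)·(1)^3 = 455·1 = 455.
  V_q(n, t) = 1 + 15 + 105 + 455 = 576.
Step 2: q^n = 2^15 = 32768.
Step 3: Hamming bound ⌊q^n / V_q(n,t)⌋ = ⌊32768/576⌋ = 56.
Step 4: Compare |C| = 25 to 56: satisfied.
The claimed |C| lies below the Hamming bound.


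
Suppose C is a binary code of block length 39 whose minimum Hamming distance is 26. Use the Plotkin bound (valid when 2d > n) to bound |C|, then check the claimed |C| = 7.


Plotkin bound M ≤ 4; given |C| = 7 > bound (violated).

Check applicability: 2d = 52, n = 39.
2d − n = 13 > 0, so Plotkin applies.
Compute d/(2d−n) = 26/13 ≈ 2.0000.
⌊d/(2d−n)⌋ = 2.
Plotkin bound: M ≤ 2·2 = 4.
Given |C| = 7, check: VIOLATED.
This |C| is above the Plotkin bound, so no binary code with n = 39, d = 26 and 7 codewords exists.


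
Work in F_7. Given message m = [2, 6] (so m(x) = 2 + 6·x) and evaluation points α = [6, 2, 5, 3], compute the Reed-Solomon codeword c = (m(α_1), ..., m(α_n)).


c = [3, 0, 4, 6]

Message polynomial: m(x) = 2 + 6·x (mod 7).
For each evaluation point α_i, compute m(α_i) mod 7:
  α_1 = 6: Horner steps 6 → 3, so m(6) = 3.
  α_2 = 2: Horner steps 6 → 0, so m(2) = 0.
  α_3 = 5: Horner steps 6 → 4, so m(5) = 4.
  α_4 = 3: Horner steps 6 → 6, so m(3) = 6.
Codeword c = [3, 0, 4, 6] ∈ F_7^4.


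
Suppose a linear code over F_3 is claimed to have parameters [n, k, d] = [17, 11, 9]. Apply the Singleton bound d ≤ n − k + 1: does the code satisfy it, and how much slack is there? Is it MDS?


Singleton RHS = n − k + 1 = 7, slack = -2, bound violated (no such code; not MDS).

Singleton bound: d ≤ n − k + 1.
Here n = 17, k = 11, so n − k + 1 = 7.
Given d = 9, check d ≤ 7: NO.
Slack = (n − k + 1) − d = -2.
The slack is negative: d = 9 exceeds n − k + 1 = 7 by 2, so the Singleton bound is violated and no linear [17, 11, 9]_3 code can exist. In particular it is not MDS (MDS requires d = n − k + 1 exactly).
Description: the claimed parameters are [17, 11, 9]_3; such a code would be impossible (violates the Singleton bound).


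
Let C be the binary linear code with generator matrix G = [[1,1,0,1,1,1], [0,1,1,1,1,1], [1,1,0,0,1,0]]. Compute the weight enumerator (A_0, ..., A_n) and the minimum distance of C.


Weight distribution: A_0 = 1, A_2 = 2, A_3 = 2, A_4 = 1, A_5 = 2. Minimum distance d = 2.

Enumerate all 2^3 = 8 messages m ∈ F_2^3.
For each, compute codeword c = mG in F_2^6, then tally its weight.
  m = 000 → c = 000000, weight = 0.
  m = 100 → c = 110111, weight = 5.
  m = 010 → c = 011111, weight = 5.
  m = 110 → c = 101000, weight = 2.
  m = 001 → c = 110010, weight = 3.
  m = 101 → c = 000101, weight = 2.
  m = 011 → c = 101101, weight = 4.
  m = 111 → c = 011010, weight = 3.
Tally weights:
  weight 0: 1 codewords.
  weight 2: 2 codewords.
  weight 3: 2 codewords.
  weight 4: 1 codewords.
  weight 5: 2 codewords.
Minimum distance d = smallest w > 0 with A_w > 0 = 2.
Sanity: Σ A_w = 8 = 2^3 = 8 ✓.


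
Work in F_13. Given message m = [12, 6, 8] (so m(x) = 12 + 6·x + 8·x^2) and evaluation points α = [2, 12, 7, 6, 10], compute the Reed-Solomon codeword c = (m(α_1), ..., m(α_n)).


c = [4, 1, 4, 11, 1]

Message polynomial: m(x) = 12 + 6·x + 8·x^2 (mod 13).
For each evaluation point α_i, compute m(α_i) mod 13:
  α_1 = 2: Horner steps 8 → 9 → 4, so m(2) = 4.
  α_2 = 12: Horner steps 8 → 11 → 1, so m(12) = 1.
  α_3 = 7: Horner steps 8 → 10 → 4, so m(7) = 4.
  α_4 = 6: Horner steps 8 → 2 → 11, so m(6) = 11.
  α_5 = 10: Horner steps 8 → 8 → 1, so m(10) = 1.
Codeword c = [4, 1, 4, 11, 1] ∈ F_13^5.


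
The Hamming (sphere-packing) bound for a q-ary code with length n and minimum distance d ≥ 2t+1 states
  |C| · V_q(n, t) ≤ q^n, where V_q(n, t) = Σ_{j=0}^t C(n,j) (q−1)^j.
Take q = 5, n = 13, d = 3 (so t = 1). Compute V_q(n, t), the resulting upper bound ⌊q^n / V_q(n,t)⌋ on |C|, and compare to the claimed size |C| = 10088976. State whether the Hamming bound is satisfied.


V_q(n, t) = 53, q^n = 1220703125, Hamming bound = 23032134, |C| = 10088976 ≤ bound (satisfied).

Step 1: Compute V_q(n, t) = Σ_{j=0}^1 C(n, j) (q−1)^j.
  j = 0: C(13,0)·(4)^0 = 1·1 = 1.
  j = 1: C(13,1)·(4)^1 = 13·4 = 52.
  V_q(n, t) = 1 + 52 = 53.
Step 2: q^n = 5^13 = 1220703125.
Step 3: Hamming bound ⌊q^n / V_q(n,t)⌋ = ⌊1220703125/53⌋ = 23032134.
Step 4: Compare |C| = 10088976 to 23032134: satisfied.
The claimed |C| lies below the Hamming bound.


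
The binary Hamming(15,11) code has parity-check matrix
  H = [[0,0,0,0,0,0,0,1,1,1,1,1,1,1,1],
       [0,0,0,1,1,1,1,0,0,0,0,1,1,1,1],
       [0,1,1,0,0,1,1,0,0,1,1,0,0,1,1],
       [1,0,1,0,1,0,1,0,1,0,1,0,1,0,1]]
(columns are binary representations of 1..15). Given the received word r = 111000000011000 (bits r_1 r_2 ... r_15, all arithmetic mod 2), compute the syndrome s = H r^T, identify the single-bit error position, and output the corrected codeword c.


s = (0, 1, 1, 1)^T, error position = 7, corrected codeword c = 111000100011000

Compute s = H r^T mod 2 one row at a time:
  s_1 = 0 + 0 + 0 + 1 + 1 + 0 + 0 + 0 = 2 ≡ 0 (mod 2).
  s_2 = 0 + 0 + 0 + 0 + 1 + 0 + 0 + 0 = 1 ≡ 1 (mod 2).
  s_3 = 1 + 1 + 0 + 0 + 0 + 1 + 0 + 0 = 3 ≡ 1 (mod 2).
  s_4 = 1 + 1 + 0 + 0 + 0 + 1 + 0 + 0 = 3 ≡ 1 (mod 2).
s = (0, 1, 1, 1)^T — this equals column 7 of H (binary 0111), so error is at position 7.
Correct: flip bit 7 of r = 111000000011000 to get c = 111000100011000.


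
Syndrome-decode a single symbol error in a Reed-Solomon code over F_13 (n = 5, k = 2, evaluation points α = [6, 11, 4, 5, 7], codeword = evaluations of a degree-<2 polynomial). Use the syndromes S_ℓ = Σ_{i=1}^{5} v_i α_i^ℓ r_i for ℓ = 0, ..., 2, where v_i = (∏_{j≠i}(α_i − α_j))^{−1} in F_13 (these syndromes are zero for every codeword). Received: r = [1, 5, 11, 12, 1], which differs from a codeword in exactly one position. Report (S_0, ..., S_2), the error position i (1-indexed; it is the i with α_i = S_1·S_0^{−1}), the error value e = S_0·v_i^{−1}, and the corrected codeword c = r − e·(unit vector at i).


S = (4, 11, 1), error at position 1, error magnitude e = 1, c = [0, 5, 11, 12, 1].

Step 1: column multipliers v_i = (∏_{j≠i}(α_i − α_j))^{−1} mod 13.
  i = 1 (α = 6): (6−11)(6−4)(6−5)(6−7) = (−5)·2·1·(−1) = 10 ≡ 10, so v_1 = 10^{−1} = 4 (mod 13).
  i = 2 (α = 11): (11−6)(11−4)(11−5)(11−7) = 5·7·6·4 = 840 ≡ 8, so v_2 = 8^{−1} = 5 (mod 13).
  i = 3 (α = 4): (4−6)(4−11)(4−5)(4−7) = (−2)·(−7)·(−1)·(−3) = 42 ≡ 3, so v_3 = 3^{−1} = 9 (mod 13).
  i = 4 (α = 5): (5−6)(5−11)(5−4)(5−7) = (−1)·(−6)·1·(−2) = −12 ≡ 1, so v_4 = 1^{−1} = 1 (mod 13).
  i = 5 (α = 7): (7−6)(7−11)(7−4)(7−5) = 1·(−4)·3·2 = −24 ≡ 2, so v_5 = 2^{−1} = 7 (mod 13).
  v = [4, 5, 9, 1, 7].
Step 2: syndromes of r = [1, 5, 11, 12, 1] (all sums mod 13).
  S_0 = Σ v_i r_i = 4·1 + 5·5 + 9·11 + 1·12 + 7·1 = 147 ≡ 4.
  S_1 = Σ v_i α_i r_i = 4·6·1 + 5·11·5 + 9·4·11 + 1·5·12 + 7·7·1 = 804 ≡ 11.
  α_i^2 mod 13 = [10, 4, 3, 12, 10].
  S_2 = Σ v_i α_i^2 r_i = 4·10·1 + 5·4·5 + 9·3·11 + 1·12·12 + 7·10·1 = 651 ≡ 1.
  S = (4, 11, 1) ≠ 0, so r is not a codeword (an error is present).
Step 3: locate the error. For a single error e at position i, S_ℓ = v_i·e·α_i^ℓ, so α_err = S_1/S_0.
  S_0^{−1} = 4^{−1} = 10 (mod 13), so α_err = 11·10 = 110 ≡ 6 = α_1. Error position i = 1.
  Consistency check: S_2/S_1 = 1·6 = 6 ≡ 6 = α_err ✓ (single-error assumption holds).
Step 4: error magnitude e = S_0/v_1 = S_0·∏_{j≠1}(α_1 − α_j) = 4·10 = 40 ≡ 1 (mod 13).
Step 5: correct position 1: c_1 = r_1 − e = 1 − 1 ≡ 0 (mod 13). Hence c = [0, 5, 11, 12, 1].
  Check: interpolating c through the α_i gives m(x) = 7 + 1·x (degree < 2) with m(α_i) = c_i for every i, so c is indeed a codeword.


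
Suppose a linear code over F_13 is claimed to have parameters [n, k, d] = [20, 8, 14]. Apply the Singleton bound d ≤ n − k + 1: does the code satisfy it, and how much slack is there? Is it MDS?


Singleton RHS = n − k + 1 = 13, slack = -1, bound violated (no such code; not MDS).

Singleton bound: d ≤ n − k + 1.
Here n = 20, k = 8, so n − k + 1 = 13.
Given d = 14, check d ≤ 13: NO.
Slack = (n − k + 1) − d = -1.
The slack is negative: d = 14 exceeds n − k + 1 = 13 by 1, so the Singleton bound is violated and no linear [20, 8, 14]_13 code can exist. In particular it is not MDS (MDS requires d = n − k + 1 exactly).
Description: the claimed parameters are [20, 8, 14]_13; such a code would be impossible (violates the Singleton bound).


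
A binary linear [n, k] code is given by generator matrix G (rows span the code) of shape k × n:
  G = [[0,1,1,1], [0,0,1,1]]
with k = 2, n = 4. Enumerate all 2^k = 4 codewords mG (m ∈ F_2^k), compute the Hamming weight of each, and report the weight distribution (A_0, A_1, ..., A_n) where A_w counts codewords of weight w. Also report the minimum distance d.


Weight distribution: A_0 = 1, A_1 = 1, A_2 = 1, A_3 = 1. Minimum distance d = 1.

Enumerate all 2^2 = 4 messages m ∈ F_2^2.
For each, compute codeword c = mG in F_2^4, then tally its weight.
  m = 00 → c = 0000, weight = 0.
  m = 10 → c = 0111, weight = 3.
  m = 01 → c = 0011, weight = 2.
  m = 11 → c = 0100, weight = 1.
Tally weights:
  weight 0: 1 codewords.
  weight 1: 1 codewords.
  weight 2: 1 codewords.
  weight 3: 1 codewords.
Minimum distance d = smallest w > 0 with A_w > 0 = 1.
Sanity: Σ A_w = 4 = 2^2 = 4 ✓.


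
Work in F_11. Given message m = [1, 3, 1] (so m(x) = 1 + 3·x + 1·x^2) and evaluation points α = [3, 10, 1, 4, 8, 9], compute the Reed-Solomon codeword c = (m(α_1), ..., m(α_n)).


c = [8, 10, 5, 7, 1, 10]

Message polynomial: m(x) = 1 + 3·x + 1·x^2 (mod 11).
For each evaluation point α_i, compute m(α_i) mod 11:
  α_1 = 3: Horner steps 1 → 6 → 8, so m(3) = 8.
  α_2 = 10: Horner steps 1 → 2 → 10, so m(10) = 10.
  α_3 = 1: Horner steps 1 → 4 → 5, so m(1) = 5.
  α_4 = 4: Horner steps 1 → 7 → 7, so m(4) = 7.
  α_5 = 8: Horner steps 1 → 0 → 1, so m(8) = 1.
  α_6 = 9: Horner steps 1 → 1 → 10, so m(9) = 10.
Codeword c = [8, 10, 5, 7, 1, 10] ∈ F_11^6.


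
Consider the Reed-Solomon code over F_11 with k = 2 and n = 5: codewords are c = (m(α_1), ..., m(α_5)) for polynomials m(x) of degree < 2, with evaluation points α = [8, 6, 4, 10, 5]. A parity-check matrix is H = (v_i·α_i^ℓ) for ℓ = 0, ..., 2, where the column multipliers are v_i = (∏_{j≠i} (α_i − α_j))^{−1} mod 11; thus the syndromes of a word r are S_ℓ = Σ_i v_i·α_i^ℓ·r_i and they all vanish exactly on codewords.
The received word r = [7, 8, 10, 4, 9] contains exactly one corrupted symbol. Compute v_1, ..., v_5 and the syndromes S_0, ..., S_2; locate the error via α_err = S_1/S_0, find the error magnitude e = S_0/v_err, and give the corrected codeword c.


S = (8, 9, 6), error at position 1, error magnitude e = 1, c = [6, 8, 10, 4, 9].

Step 1: column multipliers v_i = (∏_{j≠i}(α_i − α_j))^{−1} mod 11.
  i = 1 (α = 8): (8−6)(8−4)(8−10)(8−5) = 2·4·(−2)·3 = −48 ≡ 7, so v_1 = 7^{−1} = 8 (mod 11).
  i = 2 (α = 6): (6−8)(6−4)(6−10)(6−5) = (−2)·2·(−4)·1 = 16 ≡ 5, so v_2 = 5^{−1} = 9 (mod 11).
  i = 3 (α = 4): (4−8)(4−6)(4−10)(4−5) = (−4)·(−2)·(−6)·(−1) = 48 ≡ 4, so v_3 = 4^{−1} = 3 (mod 11).
  i = 4 (α = 10): (10−8)(10−6)(10−4)(10−5) = 2·4·6·5 = 240 ≡ 9, so v_4 = 9^{−1} = 5 (mod 11).
  i = 5 (α = 5): (5−8)(5−6)(5−4)(5−10) = (−3)·(−1)·1·(−5) = −15 ≡ 7, so v_5 = 7^{−1} = 8 (mod 11).
  v = [8, 9, 3, 5, 8].
Step 2: syndromes of r = [7, 8, 10, 4, 9] (all sums mod 11).
  S_0 = Σ v_i r_i = 8·7 + 9·8 + 3·10 + 5·4 + 8·9 = 250 ≡ 8.
  S_1 = Σ v_i α_i r_i = 8·8·7 + 9·6·8 + 3·4·10 + 5·10·4 + 8·5·9 = 1560 ≡ 9.
  α_i^2 mod 11 = [9, 3, 5, 1, 3].
  S_2 = Σ v_i α_i^2 r_i = 8·9·7 + 9·3·8 + 3·5·10 + 5·1·4 + 8·3·9 = 1106 ≡ 6.
  S = (8, 9, 6) ≠ 0, so r is not a codeword (an error is present).
Step 3: locate the error. For a single error e at position i, S_ℓ = v_i·e·α_i^ℓ, so α_err = S_1/S_0.
  S_0^{−1} = 8^{−1} = 7 (mod 11), so α_err = 9·7 = 63 ≡ 8 = α_1. Error position i = 1.
  Consistency check: S_2/S_1 = 6·5 = 30 ≡ 8 = α_err ✓ (single-error assumption holds).
Step 4: error magnitude e = S_0/v_1 = S_0·∏_{j≠1}(α_1 − α_j) = 8·7 = 56 ≡ 1 (mod 11).
Step 5: correct position 1: c_1 = r_1 − e = 7 − 1 ≡ 6 (mod 11). Hence c = [6, 8, 10, 4, 9].
  Check: interpolating c through the α_i gives m(x) = 3 + 10·x (degree < 2) with m(α_i) = c_i for every i, so c is indeed a codeword.


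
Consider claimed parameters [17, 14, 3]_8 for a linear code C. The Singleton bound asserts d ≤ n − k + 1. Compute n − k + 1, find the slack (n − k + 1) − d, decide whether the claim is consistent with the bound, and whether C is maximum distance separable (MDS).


Singleton RHS = n − k + 1 = 4, slack = 1, bound satisfied, not MDS.

Singleton bound: d ≤ n − k + 1.
Here n = 17, k = 14, so n − k + 1 = 4.
Given d = 3, check d ≤ 4: YES.
Slack = (n − k + 1) − d = 1.
The code is NOT MDS (slack = 1 > 0).
Description: the claimed parameters are [17, 14, 3]_8; such a code would be non-MDS.


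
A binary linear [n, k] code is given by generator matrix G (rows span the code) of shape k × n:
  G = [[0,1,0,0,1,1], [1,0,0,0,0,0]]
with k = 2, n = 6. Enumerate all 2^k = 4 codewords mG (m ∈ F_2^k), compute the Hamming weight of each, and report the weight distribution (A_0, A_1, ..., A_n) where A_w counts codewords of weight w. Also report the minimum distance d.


Weight distribution: A_0 = 1, A_1 = 1, A_3 = 1, A_4 = 1. Minimum distance d = 1.

Enumerate all 2^2 = 4 messages m ∈ F_2^2.
For each, compute codeword c = mG in F_2^6, then tally its weight.
  m = 00 → c = 000000, weight = 0.
  m = 10 → c = 010011, weight = 3.
  m = 01 → c = 100000, weight = 1.
  m = 11 → c = 110011, weight = 4.
Tally weights:
  weight 0: 1 codewords.
  weight 1: 1 codewords.
  weight 3: 1 codewords.
  weight 4: 1 codewords.
Minimum distance d = smallest w > 0 with A_w > 0 = 1.
Sanity: Σ A_w = 4 = 2^2 = 4 ✓.


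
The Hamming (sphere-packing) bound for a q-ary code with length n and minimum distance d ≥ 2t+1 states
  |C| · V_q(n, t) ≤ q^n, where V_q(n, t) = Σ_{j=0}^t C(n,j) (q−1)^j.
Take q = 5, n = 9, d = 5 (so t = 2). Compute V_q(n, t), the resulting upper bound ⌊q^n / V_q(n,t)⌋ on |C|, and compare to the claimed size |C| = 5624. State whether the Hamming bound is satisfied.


V_q(n, t) = 613, q^n = 1953125, Hamming bound = 3186, |C| = 5624 > bound (violated).

Step 1: Compute V_q(n, t) = Σ_{j=0}^2 C(n, j) (q−1)^j.
  j = 0: C(9,0)·(4)^0 = 1·1 = 1.
  j = 1: C(9,1)·(4)^1 = 9·4 = 36.
  j = 2: C(9,2)·(4)^2 = 36·16 = 576.
  V_q(n, t) = 1 + 36 + 576 = 613.
Step 2: q^n = 5^9 = 1953125.
Step 3: Hamming bound ⌊q^n / V_q(n,t)⌋ = ⌊1953125/613⌋ = 3186.
Step 4: Compare |C| = 5624 to 3186: violated.
The claimed |C| lies above the Hamming bound, so no 5-ary code of length 9 with d ≥ 5 can have 5624 codewords.


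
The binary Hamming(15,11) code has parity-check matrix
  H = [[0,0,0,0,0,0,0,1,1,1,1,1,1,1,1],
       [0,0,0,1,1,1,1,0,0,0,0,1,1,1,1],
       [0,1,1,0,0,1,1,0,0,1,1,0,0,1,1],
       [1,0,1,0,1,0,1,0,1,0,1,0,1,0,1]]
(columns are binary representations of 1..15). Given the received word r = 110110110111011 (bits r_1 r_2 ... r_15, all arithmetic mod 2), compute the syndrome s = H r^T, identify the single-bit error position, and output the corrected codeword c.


s = (0, 0, 0, 1)^T, error position = 1, corrected codeword c = 010110110111011

Compute s = H r^T mod 2 one row at a time:
  s_1 = 1 + 0 + 1 + 1 + 1 + 0 + 1 + 1 = 6 ≡ 0 (mod 2).
  s_2 = 1 + 1 + 0 + 1 + 1 + 0 + 1 + 1 = 6 ≡ 0 (mod 2).
  s_3 = 1 + 0 + 0 + 1 + 1 + 1 + 1 + 1 = 6 ≡ 0 (mod 2).
  s_4 = 1 + 0 + 1 + 1 + 0 + 1 + 0 + 1 = 5 ≡ 1 (mod 2).
s = (0, 0, 0, 1)^T — this equals column 1 of H (binary 0001), so error is at position 1.
Correct: flip bit 1 of r = 110110110111011 to get c = 010110110111011.


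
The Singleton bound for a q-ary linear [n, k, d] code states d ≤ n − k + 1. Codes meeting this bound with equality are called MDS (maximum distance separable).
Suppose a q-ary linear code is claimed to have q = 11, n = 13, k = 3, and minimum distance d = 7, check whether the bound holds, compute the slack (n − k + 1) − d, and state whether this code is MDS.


Singleton RHS = n − k + 1 = 11, slack = 4, bound satisfied, not MDS.

Singleton bound: d ≤ n − k + 1.
Here n = 13, k = 3, so n − k + 1 = 11.
Given d = 7, check d ≤ 11: YES.
Slack = (n − k + 1) − d = 4.
The code is NOT MDS (slack = 4 > 0).
Description: the claimed parameters are [13, 3, 7]_11; such a code would be non-MDS.


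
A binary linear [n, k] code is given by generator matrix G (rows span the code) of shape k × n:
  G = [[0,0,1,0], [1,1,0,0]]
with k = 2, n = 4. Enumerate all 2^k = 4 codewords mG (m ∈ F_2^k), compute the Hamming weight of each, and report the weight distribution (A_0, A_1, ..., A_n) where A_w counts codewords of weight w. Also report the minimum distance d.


Weight distribution: A_0 = 1, A_1 = 1, A_2 = 1, A_3 = 1. Minimum distance d = 1.

Enumerate all 2^2 = 4 messages m ∈ F_2^2.
For each, compute codeword c = mG in F_2^4, then tally its weight.
  m = 00 → c = 0000, weight = 0.
  m = 10 → c = 0010, weight = 1.
  m = 01 → c = 1100, weight = 2.
  m = 11 → c = 1110, weight = 3.
Tally weights:
  weight 0: 1 codewords.
  weight 1: 1 codewords.
  weight 2: 1 codewords.
  weight 3: 1 codewords.
Minimum distance d = smallest w > 0 with A_w > 0 = 1.
Sanity: Σ A_w = 4 = 2^2 = 4 ✓.


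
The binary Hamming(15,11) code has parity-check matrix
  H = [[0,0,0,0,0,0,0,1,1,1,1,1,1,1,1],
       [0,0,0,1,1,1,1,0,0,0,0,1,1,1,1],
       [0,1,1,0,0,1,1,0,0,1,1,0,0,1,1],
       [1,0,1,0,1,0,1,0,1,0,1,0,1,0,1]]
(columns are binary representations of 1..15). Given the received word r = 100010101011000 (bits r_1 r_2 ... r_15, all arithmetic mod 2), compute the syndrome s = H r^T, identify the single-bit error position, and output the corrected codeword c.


s = (1, 1, 0, 1)^T, error position = 13, corrected codeword c = 100010101011100

Compute s = H r^T mod 2 one row at a time:
  s_1 = 0 + 1 + 0 + 1 + 1 + 0 + 0 + 0 = 3 ≡ 1 (mod 2).
  s_2 = 0 + 1 + 0 + 1 + 1 + 0 + 0 + 0 = 3 ≡ 1 (mod 2).
  s_3 = 0 + 0 + 0 + 1 + 0 + 1 + 0 + 0 = 2 ≡ 0 (mod 2).
  s_4 = 1 + 0 + 1 + 1 + 1 + 1 + 0 + 0 = 5 ≡ 1 (mod 2).
s = (1, 1, 0, 1)^T — this equals column 13 of H (binary 1101), so error is at position 13.
Correct: flip bit 13 of r = 100010101011000 to get c = 100010101011100.


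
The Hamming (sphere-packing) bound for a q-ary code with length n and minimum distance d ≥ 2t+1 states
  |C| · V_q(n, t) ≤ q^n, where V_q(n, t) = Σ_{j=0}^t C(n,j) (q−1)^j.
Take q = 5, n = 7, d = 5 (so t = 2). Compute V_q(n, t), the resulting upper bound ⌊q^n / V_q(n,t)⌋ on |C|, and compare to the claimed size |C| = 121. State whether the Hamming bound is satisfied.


V_q(n, t) = 365, q^n = 78125, Hamming bound = 214, |C| = 121 ≤ bound (satisfied).

Step 1: Compute V_q(n, t) = Σ_{j=0}^2 C(n, j) (q−1)^j.
  j = 0: C(7,0)·(4)^0 = 1·1 = 1.
  j = 1: C(7,1)·(4)^1 = 7·4 = 28.
  j = 2: C(7,2)·(4)^2 = 21·16 = 336.
  V_q(n, t) = 1 + 28 + 336 = 365.
Step 2: q^n = 5^7 = 78125.
Step 3: Hamming bound ⌊q^n / V_q(n,t)⌋ = ⌊78125/365⌋ = 214.
Step 4: Compare |C| = 121 to 214: satisfied.
The claimed |C| lies below the Hamming bound.


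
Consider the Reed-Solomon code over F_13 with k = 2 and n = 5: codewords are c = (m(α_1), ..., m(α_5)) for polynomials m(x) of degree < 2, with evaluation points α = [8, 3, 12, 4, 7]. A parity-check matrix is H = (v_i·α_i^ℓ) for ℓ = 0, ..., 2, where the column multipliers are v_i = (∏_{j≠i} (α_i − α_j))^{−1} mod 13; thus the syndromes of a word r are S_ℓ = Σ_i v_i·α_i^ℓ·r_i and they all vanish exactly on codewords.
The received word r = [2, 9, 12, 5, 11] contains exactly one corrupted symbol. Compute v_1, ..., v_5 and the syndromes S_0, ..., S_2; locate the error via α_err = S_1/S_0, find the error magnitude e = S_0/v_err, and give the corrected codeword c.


S = (12, 6, 3), error at position 5, error magnitude e = 5, c = [2, 9, 12, 5, 6].

Step 1: column multipliers v_i = (∏_{j≠i}(α_i − α_j))^{−1} mod 13.
  i = 1 (α = 8): (8−3)(8−12)(8−4)(8−7) = 5·(−4)·4·1 = −80 ≡ 11, so v_1 = 11^{−1} = 6 (mod 13).
  i = 2 (α = 3): (3−8)(3−12)(3−4)(3−7) = (−5)·(−9)·(−1)·(−4) = 180 ≡ 11, so v_2 = 11^{−1} = 6 (mod 13).
  i = 3 (α = 12): (12−8)(12−3)(12−4)(12−7) = 4·9·8·5 = 1440 ≡ 10, so v_3 = 10^{−1} = 4 (mod 13).
  i = 4 (α = 4): (4−8)(4−3)(4−12)(4−7) = (−4)·1·(−8)·(−3) = −96 ≡ 8, so v_4 = 8^{−1} = 5 (mod 13).
  i = 5 (α = 7): (7−8)(7−3)(7−12)(7−4) = (−1)·4·(−5)·3 = 60 ≡ 8, so v_5 = 8^{−1} = 5 (mod 13).
  v = [6, 6, 4, 5, 5].
Step 2: syndromes of r = [2, 9, 12, 5, 11] (all sums mod 13).
  S_0 = Σ v_i r_i = 6·2 + 6·9 + 4·12 + 5·5 + 5·11 = 194 ≡ 12.
  S_1 = Σ v_i α_i r_i = 6·8·2 + 6·3·9 + 4·12·12 + 5·4·5 + 5·7·11 = 1319 ≡ 6.
  α_i^2 mod 13 = [12, 9, 1, 3, 10].
  S_2 = Σ v_i α_i^2 r_i = 6·12·2 + 6·9·9 + 4·1·12 + 5·3·5 + 5·10·11 = 1303 ≡ 3.
  S = (12, 6, 3) ≠ 0, so r is not a codeword (an error is present).
Step 3: locate the error. For a single error e at position i, S_ℓ = v_i·e·α_i^ℓ, so α_err = S_1/S_0.
  S_0^{−1} = 12^{−1} = 12 (mod 13), so α_err = 6·12 = 72 ≡ 7 = α_5. Error position i = 5.
  Consistency check: S_2/S_1 = 3·11 = 33 ≡ 7 = α_err ✓ (single-error assumption holds).
Step 4: error magnitude e = S_0/v_5 = S_0·∏_{j≠5}(α_5 − α_j) = 12·8 = 96 ≡ 5 (mod 13).
Step 5: correct position 5: c_5 = r_5 − e = 11 − 5 ≡ 6 (mod 13). Hence c = [2, 9, 12, 5, 6].
  Check: interpolating c through the α_i gives m(x) = 8 + 9·x (degree < 2) with m(α_i) = c_i for every i, so c is indeed a codeword.


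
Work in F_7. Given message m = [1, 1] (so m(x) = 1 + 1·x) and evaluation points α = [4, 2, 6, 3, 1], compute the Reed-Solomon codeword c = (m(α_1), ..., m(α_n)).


c = [5, 3, 0, 4, 2]

Message polynomial: m(x) = 1 + 1·x (mod 7).
For each evaluation point α_i, compute m(α_i) mod 7:
  α_1 = 4: Horner steps 1 → 5, so m(4) = 5.
  α_2 = 2: Horner steps 1 → 3, so m(2) = 3.
  α_3 = 6: Horner steps 1 → 0, so m(6) = 0.
  α_4 = 3: Horner steps 1 → 4, so m(3) = 4.
  α_5 = 1: Horner steps 1 → 2, so m(1) = 2.
Codeword c = [5, 3, 0, 4, 2] ∈ F_7^5.
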